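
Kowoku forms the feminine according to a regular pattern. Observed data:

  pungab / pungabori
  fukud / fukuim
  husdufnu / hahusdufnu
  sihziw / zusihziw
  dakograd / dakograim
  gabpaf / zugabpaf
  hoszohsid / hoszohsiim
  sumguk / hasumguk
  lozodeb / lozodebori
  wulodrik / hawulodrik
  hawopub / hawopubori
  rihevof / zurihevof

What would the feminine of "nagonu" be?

hanagonu

hawopub and husdufnu both have last vowel 'u' yet inflect differently (hawopubori, hahusdufnu), so the last vowel is not what conditions the rule; the final letter is.
"nagonu" ends in -u. The one such stem in the data (husdufnu → hahusdufnu) adds the prefix ha-, so the same rule applies.
So nagonu → hanagonu.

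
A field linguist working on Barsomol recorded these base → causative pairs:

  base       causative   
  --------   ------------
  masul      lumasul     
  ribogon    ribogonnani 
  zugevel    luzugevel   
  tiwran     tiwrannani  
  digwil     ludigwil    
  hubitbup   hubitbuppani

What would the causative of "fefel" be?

masul and hubitbup both have last vowel 'u' yet inflect differently (lumasul, hubitbuppani), so the last vowel is not what conditions the rule; the final letter is.
"fefel" ends in -l. The stems ending in -l (digwil → ludigwil, zugevel → luzugevel, masul → lumasul) add the prefix lu-.
The other pattern: stems ending in -n or -p double the final consonant and add -ani.
So fefel → lufefel.

lufefel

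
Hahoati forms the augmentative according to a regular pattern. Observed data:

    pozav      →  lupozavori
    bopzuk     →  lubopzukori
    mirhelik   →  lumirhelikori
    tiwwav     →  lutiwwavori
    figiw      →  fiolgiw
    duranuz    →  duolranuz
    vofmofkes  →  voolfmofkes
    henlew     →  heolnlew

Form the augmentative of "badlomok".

lubadlomokori

mirhelik and figiw both have last vowel 'i' yet inflect differently (lumirhelikori, fiolgiw), so the last vowel is not what conditions the rule; the final letter is.
"badlomok" ends in -k. The stems ending in -k (bopzuk → lubopzukori, mirhelik → lumirhelikori) add lu- … -ori around the stem.
So badlomok → lubadlomokori.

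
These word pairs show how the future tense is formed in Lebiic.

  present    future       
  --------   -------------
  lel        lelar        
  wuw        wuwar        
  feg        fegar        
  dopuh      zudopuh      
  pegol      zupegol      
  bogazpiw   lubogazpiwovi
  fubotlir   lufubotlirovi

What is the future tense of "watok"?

lel and pegol both end in -l yet inflect differently (lelar, zupegol), so the final letter is not what conditions the rule; the number of vowels is.
"watok" has 2 vowels. The stems with 2 vowels (dopuh → zudopuh, pegol → zupegol) add the prefix zu-.
So watok → zuwatok.

zuwatok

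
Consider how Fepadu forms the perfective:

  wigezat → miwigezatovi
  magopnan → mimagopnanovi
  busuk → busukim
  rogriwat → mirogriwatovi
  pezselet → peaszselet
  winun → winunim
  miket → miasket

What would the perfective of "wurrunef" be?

wuasrrunef

pezselet and rogriwat both end in -t yet inflect differently (peaszselet, mirogriwatovi), so the final letter is not what conditions the rule; the last vowel is.
"wurrunef" has last vowel 'e'. The stems whose last vowel is 'e' (pezselet → peaszselet, miket → miasket) insert -as- after the first vowel.
The other patterns: stems whose last vowel is 'u' add -im; stems whose last vowel is 'a' add mi- … -ovi around the stem.
So wurrunef → wuasrrunef.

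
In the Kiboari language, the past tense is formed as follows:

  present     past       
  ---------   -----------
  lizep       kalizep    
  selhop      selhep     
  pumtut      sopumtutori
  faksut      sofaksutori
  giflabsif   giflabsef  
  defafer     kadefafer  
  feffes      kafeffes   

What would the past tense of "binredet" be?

"binredet" has last vowel 'e'. The stems whose last vowel is 'e' (lizep → kalizep, defafer → kadefafer, feffes → kafeffes) add the prefix ka-.
The other patterns: stems whose last vowel is 'u' add so- … -ori around the stem; stems whose last vowel is 'i' or 'o' change the last vowel to 'e'.
So binredet → kabinredet.

kabinredet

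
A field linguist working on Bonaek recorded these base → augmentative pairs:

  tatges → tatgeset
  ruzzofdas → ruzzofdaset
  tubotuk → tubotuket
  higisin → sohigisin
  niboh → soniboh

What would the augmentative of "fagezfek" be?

ruzzofdas and higisin both have 3 vowels yet inflect differently (ruzzofdaset, sohigisin), so the number of vowels is not what conditions the rule; the final letter is.
"fagezfek" ends in -k. The one such stem in the data (tubotuk → tubotuket) adds -et, so the same rule applies.
So fagezfek → fagezfeket.

fagezfeket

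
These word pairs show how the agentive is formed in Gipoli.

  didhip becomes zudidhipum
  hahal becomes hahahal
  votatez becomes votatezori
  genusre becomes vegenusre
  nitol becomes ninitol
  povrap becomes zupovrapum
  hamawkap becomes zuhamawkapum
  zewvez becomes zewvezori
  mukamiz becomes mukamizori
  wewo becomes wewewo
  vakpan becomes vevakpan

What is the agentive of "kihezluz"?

kihezluzori

povrap and vakpan both have last vowel 'a' yet inflect differently (zupovrapum, vevakpan), so the last vowel is not what conditions the rule; the final letter is.
"kihezluz" ends in -z. The stems ending in -z (zewvez → zewvezori, mukamiz → mukamizori, votatez → votatezori) add -ori.
The other patterns: stems ending in -p add zu- … -um around the stem; stems ending in -e or -n add the prefix ve-; stems ending in -l or -o repeat the first consonant+vowel as a prefix.
So kihezluz → kihezluzori.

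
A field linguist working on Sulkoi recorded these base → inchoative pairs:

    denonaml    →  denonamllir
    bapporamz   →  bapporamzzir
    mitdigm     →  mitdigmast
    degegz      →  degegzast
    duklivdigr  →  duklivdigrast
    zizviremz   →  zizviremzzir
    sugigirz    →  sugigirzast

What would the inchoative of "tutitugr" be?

zizviremz and sugigirz both end in -z yet inflect differently (zizviremzzir, sugigirzast), so the final letter is not what conditions the rule; the second-to-last letter is.
"tutitugr" has second-to-last letter 'g'. The stems whose second-to-last letter is 'g' (duklivdigr → duklivdigrast, mitdigm → mitdigmast, degegz → degegzast) add -ast.
The other pattern: stems whose second-to-last letter is 'm' double the final consonant and add -ir.
So tutitugr → tutitugrast.

tutitugrast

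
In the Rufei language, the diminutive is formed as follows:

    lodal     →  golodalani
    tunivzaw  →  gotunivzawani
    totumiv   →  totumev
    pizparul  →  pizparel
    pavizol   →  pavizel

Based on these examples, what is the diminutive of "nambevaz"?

gonambevazani

lodal and pizparul both end in -l yet inflect differently (golodalani, pizparel), so the final letter is not what conditions the rule; the last vowel is.
"nambevaz" has last vowel 'a'. The stems whose last vowel is 'a' (lodal → golodalani, tunivzaw → gotunivzawani) add go- … -ani around the stem.
So nambevaz → gonambevazani.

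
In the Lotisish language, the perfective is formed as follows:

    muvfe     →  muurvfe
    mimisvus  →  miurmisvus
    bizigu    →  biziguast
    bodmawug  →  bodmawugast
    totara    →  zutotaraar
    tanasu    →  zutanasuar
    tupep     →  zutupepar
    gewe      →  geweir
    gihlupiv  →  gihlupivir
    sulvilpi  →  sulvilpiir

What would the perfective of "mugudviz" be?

muurgudviz

"mugudviz" begins with m-. The stems beginning with m- (muvfe → muurvfe, mimisvus → miurmisvus) insert -ur- after the first vowel.
The other patterns: stems beginning with b- add -ast; stems beginning with t- add zu- … -ar around the stem; stems beginning with g- or s- add -ir.
So mugudviz → muurgudviz.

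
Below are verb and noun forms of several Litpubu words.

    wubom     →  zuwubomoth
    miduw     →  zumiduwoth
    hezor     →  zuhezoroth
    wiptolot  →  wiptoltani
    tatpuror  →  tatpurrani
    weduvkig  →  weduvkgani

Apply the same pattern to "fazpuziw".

fazpuzwani

hezor and tatpuror both end in -r yet inflect differently (zuhezoroth, tatpurrani), so the final letter is not what conditions the rule; the number of vowels is.
"fazpuziw" has 3 vowels. The stems with 3 vowels (weduvkig → weduvkgani, wiptolot → wiptoltani, tatpuror → tatpurrani) delete the last vowel and add -ani.
So fazpuziw → fazpuzwani.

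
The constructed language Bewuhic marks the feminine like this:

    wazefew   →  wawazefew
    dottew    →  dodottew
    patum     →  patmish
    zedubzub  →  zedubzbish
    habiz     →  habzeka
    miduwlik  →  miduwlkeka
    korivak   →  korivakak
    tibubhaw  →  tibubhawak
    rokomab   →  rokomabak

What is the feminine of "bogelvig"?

bogelvgeka

miduwlik and korivak both end in -k yet inflect differently (miduwlkeka, korivakak), so the final letter is not what conditions the rule; the last vowel is.
"bogelvig" has last vowel 'i'. The stems whose last vowel is 'i' (habiz → habzeka, miduwlik → miduwlkeka) delete the last vowel and add -eka.
The other patterns: stems whose last vowel is 'e' repeat the first consonant+vowel as a prefix; stems whose last vowel is 'u' delete the last vowel and add -ish; stems whose last vowel is 'a' add -ak.
So bogelvig → bogelvgeka.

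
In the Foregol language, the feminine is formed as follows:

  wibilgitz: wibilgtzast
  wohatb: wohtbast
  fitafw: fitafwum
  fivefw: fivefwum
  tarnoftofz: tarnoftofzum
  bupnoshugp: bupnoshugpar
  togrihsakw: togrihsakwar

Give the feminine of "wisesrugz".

wibilgitz and tarnoftofz both end in -z yet inflect differently (wibilgtzast, tarnoftofzum), so the final letter is not what conditions the rule; the second-to-last letter is.
"wisesrugz" has second-to-last letter 'g'. The one such stem in the data (bupnoshugp → bupnoshugpar) adds -ar, so the same rule applies.
The other patterns: stems whose second-to-last letter is 't' delete the last vowel and add -ast; stems whose second-to-last letter is 'f' add -um.
So wisesrugz → wisesrugzar.

wisesrugzar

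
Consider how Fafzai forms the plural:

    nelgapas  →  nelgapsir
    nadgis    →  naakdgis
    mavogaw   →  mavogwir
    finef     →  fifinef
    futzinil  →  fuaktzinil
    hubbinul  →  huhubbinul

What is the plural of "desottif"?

hubbinul and futzinil both end in -l yet inflect differently (huhubbinul, fuaktzinil), so the final letter is not what conditions the rule; the last vowel is.
"desottif" has last vowel 'i'. The stems whose last vowel is 'i' (futzinil → fuaktzinil, nadgis → naakdgis) insert -ak- after the first vowel.
The other patterns: stems whose last vowel is 'e' or 'u' repeat the first consonant+vowel as a prefix; stems whose last vowel is 'a' delete the last vowel and add -ir.
So desottif → deaksottif.

deaksottif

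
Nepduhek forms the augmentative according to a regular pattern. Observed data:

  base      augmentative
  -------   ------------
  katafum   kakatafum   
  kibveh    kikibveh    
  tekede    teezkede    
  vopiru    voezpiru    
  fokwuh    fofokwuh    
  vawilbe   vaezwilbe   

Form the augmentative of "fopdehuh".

fofopdehuh

vawilbe and kibveh both have last vowel 'e' yet inflect differently (vaezwilbe, kikibveh), so the last vowel is not what conditions the rule; whether the stem ends in a vowel or a consonant is.
"fopdehuh" ends in a consonant. The stems ending in a consonant (kibveh → kikibveh, katafum → kakatafum, fokwuh → fofokwuh) repeat the first consonant+vowel as a prefix.
So fopdehuh → fofopdehuh.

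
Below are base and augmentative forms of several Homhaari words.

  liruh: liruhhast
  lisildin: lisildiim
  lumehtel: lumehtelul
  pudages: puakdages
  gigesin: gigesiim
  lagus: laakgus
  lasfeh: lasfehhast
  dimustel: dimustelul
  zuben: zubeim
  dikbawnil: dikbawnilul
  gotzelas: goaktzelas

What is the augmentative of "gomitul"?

gomitulul

zuben and pudages both have last vowel 'e' yet inflect differently (zubeim, puakdages), so the last vowel is not what conditions the rule; the final letter is.
"gomitul" ends in -l. The stems ending in -l (dikbawnil → dikbawnilul, dimustel → dimustelul, lumehtel → lumehtelul) add -ul.
The other patterns: stems ending in -n drop the final letter and add -im; stems ending in -s insert -ak- after the first vowel; stems ending in -h double the final consonant and add -ast.
So gomitul → gomitulul.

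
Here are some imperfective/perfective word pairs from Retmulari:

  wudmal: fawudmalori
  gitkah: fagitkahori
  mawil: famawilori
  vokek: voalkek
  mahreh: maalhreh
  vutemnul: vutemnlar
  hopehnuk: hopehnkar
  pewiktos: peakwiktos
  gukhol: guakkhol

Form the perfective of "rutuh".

ruthar

gitkah and mahreh both end in -h yet inflect differently (fagitkahori, maalhreh), so the final letter is not what conditions the rule; the last vowel is.
"rutuh" has last vowel 'u'. The stems whose last vowel is 'u' (vutemnul → vutemnlar, hopehnuk → hopehnkar) delete the last vowel and add -ar.
The other patterns: stems whose last vowel is 'a' or 'i' add fa- … -ori around the stem; stems whose last vowel is 'e' insert -al- after the first vowel; stems whose last vowel is 'o' insert -ak- after the first vowel.
So rutuh → ruthar.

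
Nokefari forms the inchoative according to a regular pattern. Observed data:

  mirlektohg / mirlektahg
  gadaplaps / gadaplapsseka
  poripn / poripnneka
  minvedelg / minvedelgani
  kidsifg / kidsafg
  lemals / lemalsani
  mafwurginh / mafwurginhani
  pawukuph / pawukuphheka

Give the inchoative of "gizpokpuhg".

mafwurginh and pawukuph both end in -h yet inflect differently (mafwurginhani, pawukuphheka), so the final letter is not what conditions the rule; the second-to-last letter is.
"gizpokpuhg" has second-to-last letter 'h'. The one such stem in the data (mirlektohg → mirlektahg) changes the last vowel to 'a' (as does kidsifg), so the same rule applies.
So gizpokpuhg → gizpokpahg.

gizpokpahg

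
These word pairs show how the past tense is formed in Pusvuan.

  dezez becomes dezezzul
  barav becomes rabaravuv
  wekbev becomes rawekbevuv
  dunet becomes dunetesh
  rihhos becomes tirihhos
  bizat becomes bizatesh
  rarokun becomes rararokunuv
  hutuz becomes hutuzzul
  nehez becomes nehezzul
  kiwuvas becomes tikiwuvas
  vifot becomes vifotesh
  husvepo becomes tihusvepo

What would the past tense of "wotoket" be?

"wotoket" ends in -t. The stems ending in -t (bizat → bizatesh, dunet → dunetesh, vifot → vifotesh) add -esh.
So wotoket → wotoketesh.

wotoketesh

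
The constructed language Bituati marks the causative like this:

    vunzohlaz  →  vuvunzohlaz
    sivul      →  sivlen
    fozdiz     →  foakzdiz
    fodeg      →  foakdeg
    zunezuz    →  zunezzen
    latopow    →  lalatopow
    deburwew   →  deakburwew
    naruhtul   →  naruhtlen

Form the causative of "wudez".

vunzohlaz and zunezuz both end in -z yet inflect differently (vuvunzohlaz, zunezzen), so the final letter is not what conditions the rule; the last vowel is.
"wudez" has last vowel 'e'. The stems whose last vowel is 'e' (deburwew → deakburwew, fodeg → foakdeg) insert -ak- after the first vowel.
So wudez → wuakdez.

wuakdez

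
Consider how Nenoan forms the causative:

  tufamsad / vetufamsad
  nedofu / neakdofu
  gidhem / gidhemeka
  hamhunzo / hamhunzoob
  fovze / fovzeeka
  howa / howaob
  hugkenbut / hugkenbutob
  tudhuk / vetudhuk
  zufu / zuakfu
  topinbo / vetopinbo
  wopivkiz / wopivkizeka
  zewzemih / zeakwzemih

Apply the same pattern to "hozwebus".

hozwebusob

hamhunzo and topinbo both end in -o yet inflect differently (hamhunzoob, vetopinbo), so the final letter is not what conditions the rule; the first letter is.
"hozwebus" begins with h-. The stems beginning with h- (hamhunzo → hamhunzoob, hugkenbut → hugkenbutob, howa → howaob) add -ob.
The other patterns: stems beginning with n- or z- insert -ak- after the first vowel; stems beginning with t- add the prefix ve-; stems beginning with f-, g- or w- add -eka.
So hozwebus → hozwebusob.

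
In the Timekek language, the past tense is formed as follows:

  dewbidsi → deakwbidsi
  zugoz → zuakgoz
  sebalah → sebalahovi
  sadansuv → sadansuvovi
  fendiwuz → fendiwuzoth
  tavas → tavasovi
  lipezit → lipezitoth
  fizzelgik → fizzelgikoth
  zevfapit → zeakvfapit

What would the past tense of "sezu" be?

sezuovi

zugoz and fendiwuz both end in -z yet inflect differently (zuakgoz, fendiwuzoth), so the final letter is not what conditions the rule; the first letter is.
"sezu" begins with s-. The stems beginning with s- (sebalah → sebalahovi, sadansuv → sadansuvovi) add -ovi.
So sezu → sezuovi.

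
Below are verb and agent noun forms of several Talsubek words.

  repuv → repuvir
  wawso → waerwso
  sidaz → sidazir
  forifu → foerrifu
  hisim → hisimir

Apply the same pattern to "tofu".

"tofu" ends in a vowel. The stems ending in a vowel (wawso → waerwso, forifu → foerrifu) insert -er- after the first vowel.
The other pattern: stems ending in a consonant add -ir.
So tofu → toerfu.

toerfu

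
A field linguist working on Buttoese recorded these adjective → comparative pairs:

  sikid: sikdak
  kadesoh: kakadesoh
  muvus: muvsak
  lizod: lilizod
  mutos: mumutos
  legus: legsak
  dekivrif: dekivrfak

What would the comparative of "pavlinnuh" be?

pavlinnhak

lizod and sikid both end in -d yet inflect differently (lilizod, sikdak), so the final letter is not what conditions the rule; the last vowel is.
"pavlinnuh" has last vowel 'u'. The stems whose last vowel is 'u' (muvus → muvsak, legus → legsak) delete the last vowel and add -ak.
The other pattern: stems whose last vowel is 'o' repeat the first consonant+vowel as a prefix.
So pavlinnuh → pavlinnhak.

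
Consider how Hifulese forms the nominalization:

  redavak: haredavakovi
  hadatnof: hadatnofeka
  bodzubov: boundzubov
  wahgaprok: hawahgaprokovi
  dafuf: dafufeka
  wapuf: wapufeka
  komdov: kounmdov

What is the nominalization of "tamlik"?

hadatnof and komdov both have last vowel 'o' yet inflect differently (hadatnofeka, kounmdov), so the last vowel is not what conditions the rule; the final letter is.
"tamlik" ends in -k. The stems ending in -k (wahgaprok → hawahgaprokovi, redavak → haredavakovi) add ha- … -ovi around the stem.
The other patterns: stems ending in -f add -eka; stems ending in -v insert -un- after the first vowel.
So tamlik → hatamlikovi.

hatamlikovi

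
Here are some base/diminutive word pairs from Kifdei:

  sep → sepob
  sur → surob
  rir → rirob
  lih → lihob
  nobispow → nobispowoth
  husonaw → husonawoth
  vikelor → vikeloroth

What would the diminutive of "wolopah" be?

wolopahoth

sur and vikelor both end in -r yet inflect differently (surob, vikeloroth), so the final letter is not what conditions the rule; the number of vowels is.
"wolopah" has 3 vowels. The stems with 3 vowels (nobispow → nobispowoth, husonaw → husonawoth, vikelor → vikeloroth) add -oth.
The other pattern: stems with 1 vowel add -ob.
So wolopah → wolopahoth.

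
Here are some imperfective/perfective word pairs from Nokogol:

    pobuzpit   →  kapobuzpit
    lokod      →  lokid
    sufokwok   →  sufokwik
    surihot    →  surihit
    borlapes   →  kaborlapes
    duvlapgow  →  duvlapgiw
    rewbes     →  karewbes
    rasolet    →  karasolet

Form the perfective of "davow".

daviw

surihot and rasolet both end in -t yet inflect differently (surihit, karasolet), so the final letter is not what conditions the rule; the last vowel is.
"davow" has last vowel 'o'. The stems whose last vowel is 'o' (lokod → lokid, sufokwok → sufokwik, duvlapgow → duvlapgiw) change the last vowel to 'i'.
The other pattern: stems whose last vowel is 'e' or 'i' add the prefix ka-.
So davow → daviw.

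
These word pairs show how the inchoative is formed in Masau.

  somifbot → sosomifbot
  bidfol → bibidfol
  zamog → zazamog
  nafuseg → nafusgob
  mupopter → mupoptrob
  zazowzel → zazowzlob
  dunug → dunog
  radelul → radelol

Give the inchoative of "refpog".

rerefpog

"refpog" has last vowel 'o'. The stems whose last vowel is 'o' (somifbot → sosomifbot, bidfol → bibidfol, zamog → zazamog) repeat the first consonant+vowel as a prefix.
So refpog → rerefpog.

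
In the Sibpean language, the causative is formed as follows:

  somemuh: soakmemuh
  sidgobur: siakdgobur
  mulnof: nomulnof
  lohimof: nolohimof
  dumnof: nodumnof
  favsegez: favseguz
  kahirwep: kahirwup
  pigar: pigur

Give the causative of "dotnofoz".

nodotnofoz

sidgobur and pigar both end in -r yet inflect differently (siakdgobur, pigur), so the final letter is not what conditions the rule; the last vowel is.
"dotnofoz" has last vowel 'o'. The stems whose last vowel is 'o' (mulnof → nomulnof, lohimof → nolohimof, dumnof → nodumnof) add the prefix no-.
The other patterns: stems whose last vowel is 'u' insert -ak- after the first vowel; stems whose last vowel is 'a' or 'e' change the last vowel to 'u'.
So dotnofoz → nodotnofoz.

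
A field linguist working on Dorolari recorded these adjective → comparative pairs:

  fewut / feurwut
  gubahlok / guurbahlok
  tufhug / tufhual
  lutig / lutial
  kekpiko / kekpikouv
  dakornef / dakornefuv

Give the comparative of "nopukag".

fewut and tufhug both have last vowel 'u' yet inflect differently (feurwut, tufhual), so the last vowel is not what conditions the rule; the final letter is.
"nopukag" ends in -g. The stems ending in -g (tufhug → tufhual, lutig → lutial) drop the final letter and add -al.
So nopukag → nopukaal.

nopukaal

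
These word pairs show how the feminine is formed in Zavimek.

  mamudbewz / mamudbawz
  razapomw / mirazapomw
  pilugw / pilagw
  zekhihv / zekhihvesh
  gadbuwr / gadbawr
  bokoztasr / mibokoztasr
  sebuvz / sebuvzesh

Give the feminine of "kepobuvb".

kepobuvbesh

gadbuwr and bokoztasr both end in -r yet inflect differently (gadbawr, mibokoztasr), so the final letter is not what conditions the rule; the second-to-last letter is.
"kepobuvb" has second-to-last letter 'v'. The one such stem in the data (sebuvz → sebuvzesh) adds -esh, so the same rule applies.
So kepobuvb → kepobuvbesh.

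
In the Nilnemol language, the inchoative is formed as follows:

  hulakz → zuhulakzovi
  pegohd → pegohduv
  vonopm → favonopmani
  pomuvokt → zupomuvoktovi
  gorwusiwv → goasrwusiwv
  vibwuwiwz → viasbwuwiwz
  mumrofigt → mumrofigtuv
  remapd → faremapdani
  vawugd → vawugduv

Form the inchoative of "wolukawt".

woaslukawt

vibwuwiwz and hulakz both end in -z yet inflect differently (viasbwuwiwz, zuhulakzovi), so the final letter is not what conditions the rule; the second-to-last letter is.
"wolukawt" has second-to-last letter 'w'. The stems whose second-to-last letter is 'w' (vibwuwiwz → viasbwuwiwz, gorwusiwv → goasrwusiwv) insert -as- after the first vowel.
The other patterns: stems whose second-to-last letter is 'p' add fa- … -ani around the stem; stems whose second-to-last letter is 'k' add zu- … -ovi around the stem; stems whose second-to-last letter is 'g' or 'h' add -uv.
So wolukawt → woaslukawt.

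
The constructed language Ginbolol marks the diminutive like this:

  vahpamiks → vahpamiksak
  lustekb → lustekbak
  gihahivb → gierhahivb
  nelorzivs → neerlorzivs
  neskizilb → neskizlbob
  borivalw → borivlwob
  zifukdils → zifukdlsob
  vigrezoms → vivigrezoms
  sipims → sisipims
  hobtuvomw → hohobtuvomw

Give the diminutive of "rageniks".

"rageniks" has second-to-last letter 'k'. The stems whose second-to-last letter is 'k' (vahpamiks → vahpamiksak, lustekb → lustekbak) add -ak.
The other patterns: stems whose second-to-last letter is 'v' insert -er- after the first vowel; stems whose second-to-last letter is 'l' delete the last vowel and add -ob; stems whose second-to-last letter is 'm' repeat the first consonant+vowel as a prefix.
So rageniks → rageniksak.

rageniksak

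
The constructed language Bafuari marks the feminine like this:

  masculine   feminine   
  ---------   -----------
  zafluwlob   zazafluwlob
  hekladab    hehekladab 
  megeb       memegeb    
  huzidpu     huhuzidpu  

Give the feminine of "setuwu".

Every pair shown (zafluwlob → zazafluwlob, hekladab → hehekladab, megeb → memegeb, …) follows the same rule: repeat the first consonant+vowel as a prefix.
So setuwu → sesetuwu.

sesetuwu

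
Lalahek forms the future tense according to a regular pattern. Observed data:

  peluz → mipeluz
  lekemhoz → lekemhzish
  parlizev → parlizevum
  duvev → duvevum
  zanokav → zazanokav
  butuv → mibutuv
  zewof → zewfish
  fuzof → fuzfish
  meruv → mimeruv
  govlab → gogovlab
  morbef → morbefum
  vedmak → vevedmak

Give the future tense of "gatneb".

gatnebum

zewof and morbef both end in -f yet inflect differently (zewfish, morbefum), so the final letter is not what conditions the rule; the last vowel is.
"gatneb" has last vowel 'e'. The stems whose last vowel is 'e' (morbef → morbefum, parlizev → parlizevum, duvev → duvevum) add -um.
So gatneb → gatnebum.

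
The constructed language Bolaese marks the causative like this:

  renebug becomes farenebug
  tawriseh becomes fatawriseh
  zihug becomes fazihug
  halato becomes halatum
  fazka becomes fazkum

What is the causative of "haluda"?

renebug and halato both have 3 vowels yet inflect differently (farenebug, halatum), so the number of vowels is not what conditions the rule; whether the stem ends in a vowel or a consonant is.
"haluda" ends in a vowel. The stems ending in a vowel (halato → halatum, fazka → fazkum) drop the final letter and add -um.
The other pattern: stems ending in a consonant add the prefix fa-.
So haluda → haludum.

haludum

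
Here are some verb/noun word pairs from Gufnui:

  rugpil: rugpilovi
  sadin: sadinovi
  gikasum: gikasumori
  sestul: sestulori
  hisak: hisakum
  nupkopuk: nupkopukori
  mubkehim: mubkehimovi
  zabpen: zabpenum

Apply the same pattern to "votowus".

votowusori

"votowus" has last vowel 'u'. The stems whose last vowel is 'u' (sestul → sestulori, nupkopuk → nupkopukori, gikasum → gikasumori) add -ori.
The other patterns: stems whose last vowel is 'i' add -ovi; stems whose last vowel is 'a' or 'e' add -um.
So votowus → votowusori.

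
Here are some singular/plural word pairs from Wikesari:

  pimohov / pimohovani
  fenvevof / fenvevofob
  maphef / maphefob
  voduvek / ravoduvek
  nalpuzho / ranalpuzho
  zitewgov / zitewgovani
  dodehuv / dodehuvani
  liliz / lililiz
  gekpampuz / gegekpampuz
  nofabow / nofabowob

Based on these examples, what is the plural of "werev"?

"werev" ends in -v. The stems ending in -v (zitewgov → zitewgovani, pimohov → pimohovani, dodehuv → dodehuvani) add -ani.
So werev → werevani.

werevani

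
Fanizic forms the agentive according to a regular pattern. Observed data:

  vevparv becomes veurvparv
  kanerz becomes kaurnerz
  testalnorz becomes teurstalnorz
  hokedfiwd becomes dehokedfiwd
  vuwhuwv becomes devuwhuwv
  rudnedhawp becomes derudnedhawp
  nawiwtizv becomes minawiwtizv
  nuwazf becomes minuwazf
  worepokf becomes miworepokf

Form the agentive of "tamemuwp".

detamemuwp

vevparv and vuwhuwv both end in -v yet inflect differently (veurvparv, devuwhuwv), so the final letter is not what conditions the rule; the second-to-last letter is.
"tamemuwp" has second-to-last letter 'w'. The stems whose second-to-last letter is 'w' (hokedfiwd → dehokedfiwd, vuwhuwv → devuwhuwv, rudnedhawp → derudnedhawp) add the prefix de-.
So tamemuwp → detamemuwp.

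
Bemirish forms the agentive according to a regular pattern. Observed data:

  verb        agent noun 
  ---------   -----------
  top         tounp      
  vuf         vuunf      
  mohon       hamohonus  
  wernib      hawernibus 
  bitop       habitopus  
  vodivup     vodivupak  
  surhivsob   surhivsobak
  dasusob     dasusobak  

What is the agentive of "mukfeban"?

mukfebanak

"mukfeban" has 3 vowels. The stems with 3 vowels (vodivup → vodivupak, surhivsob → surhivsobak, dasusob → dasusobak) add -ak.
So mukfeban → mukfebanak.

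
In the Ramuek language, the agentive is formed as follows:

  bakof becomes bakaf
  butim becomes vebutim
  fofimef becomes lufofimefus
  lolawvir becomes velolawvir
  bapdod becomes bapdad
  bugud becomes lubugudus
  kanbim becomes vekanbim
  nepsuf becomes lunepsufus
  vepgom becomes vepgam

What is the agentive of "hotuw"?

luhotuwus

"hotuw" has last vowel 'u'. The stems whose last vowel is 'u' (nepsuf → lunepsufus, bugud → lubugudus) add lu- … -us around the stem.
The other patterns: stems whose last vowel is 'i' add the prefix ve-; stems whose last vowel is 'o' change the last vowel to 'a'.
So hotuw → luhotuwus.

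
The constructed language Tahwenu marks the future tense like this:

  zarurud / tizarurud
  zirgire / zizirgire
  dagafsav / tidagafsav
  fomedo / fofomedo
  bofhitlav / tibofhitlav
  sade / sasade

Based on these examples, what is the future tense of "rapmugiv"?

tirapmugiv

zarurud and zirgire both begin with z- yet inflect differently (tizarurud, zizirgire), so the first letter is not what conditions the rule; whether the stem ends in a vowel or a consonant is.
"rapmugiv" ends in a consonant. The stems ending in a consonant (dagafsav → tidagafsav, zarurud → tizarurud, bofhitlav → tibofhitlav) add the prefix ti-.
The other pattern: stems ending in a vowel repeat the first consonant+vowel as a prefix.
So rapmugiv → tirapmugiv.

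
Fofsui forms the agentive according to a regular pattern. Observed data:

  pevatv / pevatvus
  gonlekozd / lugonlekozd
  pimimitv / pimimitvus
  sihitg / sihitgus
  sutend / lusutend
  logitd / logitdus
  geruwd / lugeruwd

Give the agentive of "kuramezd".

logitd and geruwd both end in -d yet inflect differently (logitdus, lugeruwd), so the final letter is not what conditions the rule; the second-to-last letter is.
"kuramezd" has second-to-last letter 'z'. The one such stem in the data (gonlekozd → lugonlekozd) adds the prefix lu-, so the same rule applies.
So kuramezd → lukuramezd.

lukuramezd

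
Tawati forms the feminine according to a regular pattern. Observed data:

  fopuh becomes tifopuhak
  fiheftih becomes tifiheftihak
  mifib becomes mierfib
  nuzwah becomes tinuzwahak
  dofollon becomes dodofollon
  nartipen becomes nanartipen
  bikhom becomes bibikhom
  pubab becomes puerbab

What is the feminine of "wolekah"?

tiwolekahak

pubab and nuzwah both have last vowel 'a' yet inflect differently (puerbab, tinuzwahak), so the last vowel is not what conditions the rule; the final letter is.
"wolekah" ends in -h. The stems ending in -h (fopuh → tifopuhak, nuzwah → tinuzwahak, fiheftih → tifiheftihak) add ti- … -ak around the stem.
So wolekah → tiwolekahak.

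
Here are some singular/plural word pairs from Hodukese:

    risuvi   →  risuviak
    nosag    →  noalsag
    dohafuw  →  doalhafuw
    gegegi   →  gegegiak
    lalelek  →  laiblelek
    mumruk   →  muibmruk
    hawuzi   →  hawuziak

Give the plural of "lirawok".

liibrawok

"lirawok" ends in -k. The stems ending in -k (lalelek → laiblelek, mumruk → muibmruk) insert -ib- after the first vowel.
So lirawok → liibrawok.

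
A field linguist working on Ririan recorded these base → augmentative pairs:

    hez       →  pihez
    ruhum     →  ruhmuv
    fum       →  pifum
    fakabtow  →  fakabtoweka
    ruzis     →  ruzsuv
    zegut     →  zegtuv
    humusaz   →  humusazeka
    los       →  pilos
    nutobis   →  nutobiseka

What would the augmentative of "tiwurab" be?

tiwurabeka

fum and ruhum both end in -m yet inflect differently (pifum, ruhmuv), so the final letter is not what conditions the rule; the number of vowels is.
"tiwurab" has 3 vowels. The stems with 3 vowels (nutobis → nutobiseka, fakabtow → fakabtoweka, humusaz → humusazeka) add -eka.
The other patterns: stems with 1 vowel add the prefix pi-; stems with 2 vowels delete the last vowel and add -uv.
So tiwurab → tiwurabeka.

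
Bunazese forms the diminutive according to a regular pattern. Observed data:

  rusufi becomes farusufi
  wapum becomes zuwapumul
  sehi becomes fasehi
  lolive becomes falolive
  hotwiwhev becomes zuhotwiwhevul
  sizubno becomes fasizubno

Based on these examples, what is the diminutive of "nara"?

lolive and hotwiwhev both have last vowel 'e' yet inflect differently (falolive, zuhotwiwhevul), so the last vowel is not what conditions the rule; whether the stem ends in a vowel or a consonant is.
"nara" ends in a vowel. The stems ending in a vowel (sehi → fasehi, sizubno → fasizubno, rusufi → farusufi) add the prefix fa-.
So nara → fanara.

fanara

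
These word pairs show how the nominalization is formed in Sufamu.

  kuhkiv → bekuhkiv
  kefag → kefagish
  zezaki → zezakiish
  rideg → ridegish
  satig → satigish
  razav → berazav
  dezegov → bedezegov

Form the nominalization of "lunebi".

lunebiish

razav and kefag both have last vowel 'a' yet inflect differently (berazav, kefagish), so the last vowel is not what conditions the rule; the final letter is.
"lunebi" ends in -i. The one such stem in the data (zezaki → zezakiish) adds -ish, so the same rule applies.
So lunebi → lunebiish.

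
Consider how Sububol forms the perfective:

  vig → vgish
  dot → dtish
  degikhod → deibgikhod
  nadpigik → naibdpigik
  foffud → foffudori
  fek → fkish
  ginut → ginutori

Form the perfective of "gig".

ggish

dot and ginut both end in -t yet inflect differently (dtish, ginutori), so the final letter is not what conditions the rule; the number of vowels is.
"gig" has 1 vowel. The stems with 1 vowel (fek → fkish, vig → vgish, dot → dtish) delete the last vowel and add -ish.
So gig → ggish.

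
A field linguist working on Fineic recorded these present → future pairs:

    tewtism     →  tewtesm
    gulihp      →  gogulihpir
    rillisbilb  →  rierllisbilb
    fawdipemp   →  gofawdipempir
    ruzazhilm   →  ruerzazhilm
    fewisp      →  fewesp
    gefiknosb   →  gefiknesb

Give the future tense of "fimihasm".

fimihesm

ruzazhilm and tewtism both end in -m yet inflect differently (ruerzazhilm, tewtesm), so the final letter is not what conditions the rule; the second-to-last letter is.
"fimihasm" has second-to-last letter 's'. The stems whose second-to-last letter is 's' (fewisp → fewesp, tewtism → tewtesm, gefiknosb → gefiknesb) change the last vowel to 'e'.
The other patterns: stems whose second-to-last letter is 'l' insert -er- after the first vowel; stems whose second-to-last letter is 'h' or 'm' add go- … -ir around the stem.
So fimihasm → fimihesm.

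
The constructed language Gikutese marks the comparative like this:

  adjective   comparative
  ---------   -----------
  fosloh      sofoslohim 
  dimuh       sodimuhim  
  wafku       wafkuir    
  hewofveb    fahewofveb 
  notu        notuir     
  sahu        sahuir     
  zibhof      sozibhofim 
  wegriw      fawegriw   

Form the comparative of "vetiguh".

sovetiguhim

dimuh and wafku both have last vowel 'u' yet inflect differently (sodimuhim, wafkuir), so the last vowel is not what conditions the rule; the final letter is.
"vetiguh" ends in -h. The stems ending in -h (dimuh → sodimuhim, fosloh → sofoslohim) add so- … -im around the stem.
The other patterns: stems ending in -b or -w add the prefix fa-; stems ending in -u add -ir.
So vetiguh → sovetiguhim.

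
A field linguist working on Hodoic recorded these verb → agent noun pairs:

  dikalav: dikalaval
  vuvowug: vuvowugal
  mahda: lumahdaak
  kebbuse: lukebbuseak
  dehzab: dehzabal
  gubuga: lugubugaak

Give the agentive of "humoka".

luhumokaak

"humoka" ends in a vowel. The stems ending in a vowel (kebbuse → lukebbuseak, mahda → lumahdaak, gubuga → lugubugaak) add lu- … -ak around the stem.
The other pattern: stems ending in a consonant add -al.
So humoka → luhumokaak.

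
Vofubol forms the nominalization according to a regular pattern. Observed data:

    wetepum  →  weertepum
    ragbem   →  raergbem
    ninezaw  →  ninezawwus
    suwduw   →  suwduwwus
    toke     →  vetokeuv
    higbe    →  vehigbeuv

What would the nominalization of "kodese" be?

wetepum and suwduw both have last vowel 'u' yet inflect differently (weertepum, suwduwwus), so the last vowel is not what conditions the rule; the final letter is.
"kodese" ends in -e. The stems ending in -e (toke → vetokeuv, higbe → vehigbeuv) add ve- … -uv around the stem.
So kodese → vekodeseuv.

vekodeseuv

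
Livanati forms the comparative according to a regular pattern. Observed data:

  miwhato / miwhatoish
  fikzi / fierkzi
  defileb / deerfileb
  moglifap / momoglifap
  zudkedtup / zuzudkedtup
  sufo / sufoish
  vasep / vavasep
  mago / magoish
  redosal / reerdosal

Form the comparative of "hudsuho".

moglifap and redosal both have last vowel 'a' yet inflect differently (momoglifap, reerdosal), so the last vowel is not what conditions the rule; the final letter is.
"hudsuho" ends in -o. The stems ending in -o (sufo → sufoish, mago → magoish, miwhato → miwhatoish) add -ish.
The other patterns: stems ending in -p repeat the first consonant+vowel as a prefix; stems ending in -b, -i or -l insert -er- after the first vowel.
So hudsuho → hudsuhoish.

hudsuhoish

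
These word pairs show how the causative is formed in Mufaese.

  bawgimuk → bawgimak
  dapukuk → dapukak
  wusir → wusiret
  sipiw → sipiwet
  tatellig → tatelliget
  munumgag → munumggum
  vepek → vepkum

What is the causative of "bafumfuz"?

bafumfaz

tatellig and munumgag both end in -g yet inflect differently (tatelliget, munumggum), so the final letter is not what conditions the rule; the last vowel is.
"bafumfuz" has last vowel 'u'. The stems whose last vowel is 'u' (bawgimuk → bawgimak, dapukuk → dapukak) change the last vowel to 'a'.
So bafumfuz → bafumfaz.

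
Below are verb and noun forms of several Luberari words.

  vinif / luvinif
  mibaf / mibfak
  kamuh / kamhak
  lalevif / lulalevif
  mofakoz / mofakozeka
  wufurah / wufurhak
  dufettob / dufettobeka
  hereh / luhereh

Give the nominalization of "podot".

podoteka

wufurah and hereh both end in -h yet inflect differently (wufurhak, luhereh), so the final letter is not what conditions the rule; the last vowel is.
"podot" has last vowel 'o'. The stems whose last vowel is 'o' (dufettob → dufettobeka, mofakoz → mofakozeka) add -eka.
The other patterns: stems whose last vowel is 'a' or 'u' delete the last vowel and add -ak; stems whose last vowel is 'e' or 'i' add the prefix lu-.
So podot → podoteka.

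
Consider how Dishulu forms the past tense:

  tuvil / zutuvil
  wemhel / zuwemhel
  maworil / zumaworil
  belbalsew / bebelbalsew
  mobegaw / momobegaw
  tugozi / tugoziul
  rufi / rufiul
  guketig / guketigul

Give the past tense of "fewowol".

wemhel and belbalsew both have last vowel 'e' yet inflect differently (zuwemhel, bebelbalsew), so the last vowel is not what conditions the rule; the final letter is.
"fewowol" ends in -l. The stems ending in -l (tuvil → zutuvil, wemhel → zuwemhel, maworil → zumaworil) add the prefix zu-.
The other patterns: stems ending in -w repeat the first consonant+vowel as a prefix; stems ending in -g or -i add -ul.
So fewowol → zufewowol.

zufewowol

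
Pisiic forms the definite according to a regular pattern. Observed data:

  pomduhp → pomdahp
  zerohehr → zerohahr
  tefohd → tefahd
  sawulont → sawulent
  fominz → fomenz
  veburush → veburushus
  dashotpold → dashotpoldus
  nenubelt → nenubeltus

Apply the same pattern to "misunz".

tefohd and dashotpold both end in -d yet inflect differently (tefahd, dashotpoldus), so the final letter is not what conditions the rule; the second-to-last letter is.
"misunz" has second-to-last letter 'n'. The stems whose second-to-last letter is 'n' (sawulont → sawulent, fominz → fomenz) change the last vowel to 'e'.
The other patterns: stems whose second-to-last letter is 'h' change the last vowel to 'a'; stems whose second-to-last letter is 'l' or 's' add -us.
So misunz → misenz.

misenz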